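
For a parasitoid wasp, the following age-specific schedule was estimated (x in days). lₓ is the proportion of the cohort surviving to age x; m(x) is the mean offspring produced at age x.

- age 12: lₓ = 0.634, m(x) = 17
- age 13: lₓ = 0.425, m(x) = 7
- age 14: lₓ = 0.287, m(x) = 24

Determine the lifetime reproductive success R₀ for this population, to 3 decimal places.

R₀ = Σ lₓ m(x):
  age 12: 0.634 × 17 = 10.7780
  age 13: 0.425 × 7 = 2.9750
  age 14: 0.287 × 24 = 6.8880
R₀ = 10.7780 + 2.9750 + 6.8880 = 20.6410

20.641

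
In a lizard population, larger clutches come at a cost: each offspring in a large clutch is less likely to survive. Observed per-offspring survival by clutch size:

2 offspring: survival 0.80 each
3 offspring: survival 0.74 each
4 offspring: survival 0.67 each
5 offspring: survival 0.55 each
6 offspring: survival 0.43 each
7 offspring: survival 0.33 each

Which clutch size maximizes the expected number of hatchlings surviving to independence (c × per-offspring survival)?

5

Expected hatchlings surviving to independence = c × s(c):
  c=2: 2 × 0.80 = 1.600
  c=3: 3 × 0.74 = 2.220
  c=4: 4 × 0.67 = 2.680
  c=5: 5 × 0.55 = 2.750
  c=6: 6 × 0.43 = 2.580
  c=7: 7 × 0.33 = 2.310
Maximum at c = 5 (2.750 hatchlings surviving to independence).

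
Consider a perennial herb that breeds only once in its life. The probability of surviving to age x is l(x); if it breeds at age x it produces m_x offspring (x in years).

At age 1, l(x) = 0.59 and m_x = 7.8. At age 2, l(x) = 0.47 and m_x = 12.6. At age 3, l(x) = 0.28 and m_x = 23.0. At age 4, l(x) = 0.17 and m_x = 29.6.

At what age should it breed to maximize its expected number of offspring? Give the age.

3

Expected offspring if breeding at age x = l(x) × m_x:
  age 1: 0.59 × 7.8 = 4.602
  age 2: 0.47 × 12.6 = 5.922
  age 3: 0.28 × 23.0 = 6.440
  age 4: 0.17 × 29.6 = 5.032
Maximum at age 3 (6.440).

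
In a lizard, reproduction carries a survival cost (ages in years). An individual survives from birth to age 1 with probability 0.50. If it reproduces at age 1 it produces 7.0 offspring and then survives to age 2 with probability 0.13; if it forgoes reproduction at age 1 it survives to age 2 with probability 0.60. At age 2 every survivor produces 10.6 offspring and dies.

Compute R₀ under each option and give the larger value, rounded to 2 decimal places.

breed at age 1: R₀ = 0.50 × (7.0 + 0.13 × 10.6) = 0.50 × 8.3780 = 4.1890
delay to age 2: R₀ = 0.50 × (0.60 × 10.6) = 0.50 × 6.3600 = 3.1800
Higher: breed at age 1 (4.1890).

4.19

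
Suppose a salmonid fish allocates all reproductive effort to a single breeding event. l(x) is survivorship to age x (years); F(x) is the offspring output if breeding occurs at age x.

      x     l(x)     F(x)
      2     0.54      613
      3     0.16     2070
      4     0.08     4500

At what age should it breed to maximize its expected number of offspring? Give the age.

4

Expected offspring if breeding at age x = l(x) × F(x):
  age 2: 0.54 × 613 = 331.020
  age 3: 0.16 × 2070 = 331.200
  age 4: 0.08 × 4500 = 360.000
Maximum at age 4 (360.000).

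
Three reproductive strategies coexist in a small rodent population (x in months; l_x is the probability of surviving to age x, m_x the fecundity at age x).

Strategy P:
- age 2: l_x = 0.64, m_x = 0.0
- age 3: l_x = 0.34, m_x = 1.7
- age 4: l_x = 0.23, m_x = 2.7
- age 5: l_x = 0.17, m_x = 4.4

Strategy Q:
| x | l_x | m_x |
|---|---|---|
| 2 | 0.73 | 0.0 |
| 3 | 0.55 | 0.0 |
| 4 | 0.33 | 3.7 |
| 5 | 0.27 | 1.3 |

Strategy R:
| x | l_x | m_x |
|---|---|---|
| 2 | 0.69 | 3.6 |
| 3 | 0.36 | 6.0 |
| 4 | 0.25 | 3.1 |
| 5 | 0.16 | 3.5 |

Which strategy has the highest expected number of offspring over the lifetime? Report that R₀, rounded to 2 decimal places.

Strategy P: R₀ = 0.64×0.0 + 0.34×1.7 + 0.23×2.7 + 0.17×4.4 = 1.9470
Strategy Q: R₀ = 0.73×0.0 + 0.55×0.0 + 0.33×3.7 + 0.27×1.3 = 1.5720
Strategy R: R₀ = 0.69×3.6 + 0.36×6.0 + 0.25×3.1 + 0.16×3.5 = 5.9790
Highest R₀: strategy R with 5.9790.

5.98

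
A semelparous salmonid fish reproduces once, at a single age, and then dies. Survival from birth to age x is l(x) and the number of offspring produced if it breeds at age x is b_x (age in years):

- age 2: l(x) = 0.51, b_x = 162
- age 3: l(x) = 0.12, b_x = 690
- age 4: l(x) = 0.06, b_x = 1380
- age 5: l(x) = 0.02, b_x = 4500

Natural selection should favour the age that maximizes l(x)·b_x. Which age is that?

5

Expected offspring if breeding at age x = l(x) × b_x:
  age 2: 0.51 × 162 = 82.620
  age 3: 0.12 × 690 = 82.800
  age 4: 0.06 × 1380 = 82.800
  age 5: 0.02 × 4500 = 90.000
Maximum at age 5 (90.000).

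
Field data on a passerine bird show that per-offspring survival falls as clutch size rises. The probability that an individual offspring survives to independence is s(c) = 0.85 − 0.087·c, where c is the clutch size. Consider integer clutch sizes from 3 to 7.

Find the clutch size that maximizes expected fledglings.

5

Expected fledglings = c × s(c):
  c=3: 3 × 0.589 = 1.767
  c=4: 4 × 0.502 = 2.008
  c=5: 5 × 0.415 = 2.075
  c=6: 6 × 0.328 = 1.968
  c=7: 7 × 0.241 = 1.687
Maximum at c = 5 (2.075 fledglings).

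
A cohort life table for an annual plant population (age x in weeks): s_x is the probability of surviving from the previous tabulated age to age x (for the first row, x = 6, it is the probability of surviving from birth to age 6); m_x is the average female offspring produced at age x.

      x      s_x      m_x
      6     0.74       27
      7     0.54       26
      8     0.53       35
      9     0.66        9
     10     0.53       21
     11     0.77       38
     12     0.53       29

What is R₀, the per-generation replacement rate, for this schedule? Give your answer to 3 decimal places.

Survivorship from birth: l_x = s_6·s_7·…·s_x.
  l_6 = 0.74000
  l_7 = 0.39960
  l_8 = 0.21179
  l_9 = 0.13978
  l_10 = 0.07408
  l_11 = 0.05704
  l_12 = 0.03023
R₀ = Σ l_x m_x:
  age 6: 0.74000 × 27 = 19.9800
  age 7: 0.39960 × 26 = 10.3896
  age 8: 0.21179 × 35 = 7.4127
  age 9: 0.13978 × 9 = 1.2580
  age 10: 0.07408 × 21 = 1.5557
  age 11: 0.05704 × 38 = 2.1675
  age 12: 0.03023 × 29 = 0.8767
R₀ = 19.9800 + 10.3896 + 7.4127 + 1.2580 + 1.5557 + 2.1675 + 0.8767 = 43.6401

43.640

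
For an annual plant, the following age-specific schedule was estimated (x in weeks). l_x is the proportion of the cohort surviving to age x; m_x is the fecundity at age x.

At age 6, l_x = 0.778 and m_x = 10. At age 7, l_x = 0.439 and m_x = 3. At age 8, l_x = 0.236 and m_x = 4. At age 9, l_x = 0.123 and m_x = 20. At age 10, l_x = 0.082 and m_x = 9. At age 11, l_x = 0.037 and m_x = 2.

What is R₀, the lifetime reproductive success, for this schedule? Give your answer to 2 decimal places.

R₀ = Σ l_x m_x:
  age 6: 0.778 × 10 = 7.7800
  age 7: 0.439 × 3 = 1.3170
  age 8: 0.236 × 4 = 0.9440
  age 9: 0.123 × 20 = 2.4600
  age 10: 0.082 × 9 = 0.7380
  age 11: 0.037 × 2 = 0.0740
R₀ = 7.7800 + 1.3170 + 0.9440 + 2.4600 + 0.7380 + 0.0740 = 13.3130

13.31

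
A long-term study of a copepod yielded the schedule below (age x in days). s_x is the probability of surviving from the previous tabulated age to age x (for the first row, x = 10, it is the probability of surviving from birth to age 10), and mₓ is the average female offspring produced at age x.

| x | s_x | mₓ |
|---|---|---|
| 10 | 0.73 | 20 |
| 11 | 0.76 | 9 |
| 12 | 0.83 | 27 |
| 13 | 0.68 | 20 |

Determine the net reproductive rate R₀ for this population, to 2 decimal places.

38.29

Survivorship from birth: l_x = s_10·s_11·…·s_x.
  l_10 = 0.73000
  l_11 = 0.55480
  l_12 = 0.46048
  l_13 = 0.31313
R₀ = Σ l_x mₓ:
  age 10: 0.73000 × 20 = 14.6000
  age 11: 0.55480 × 9 = 4.9932
  age 12: 0.46048 × 27 = 12.4330
  age 13: 0.31313 × 20 = 6.2626
R₀ = 14.6000 + 4.9932 + 12.4330 + 6.2626 = 38.2888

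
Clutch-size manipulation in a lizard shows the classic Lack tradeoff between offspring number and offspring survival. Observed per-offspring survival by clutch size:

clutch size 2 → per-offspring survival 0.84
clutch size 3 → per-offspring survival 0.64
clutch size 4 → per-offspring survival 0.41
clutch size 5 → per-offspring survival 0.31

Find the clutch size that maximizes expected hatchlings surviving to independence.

3

Expected hatchlings surviving to independence = c × s(c):
  c=2: 2 × 0.84 = 1.680
  c=3: 3 × 0.64 = 1.920
  c=4: 4 × 0.41 = 1.640
  c=5: 5 × 0.31 = 1.550
Maximum at c = 3 (1.920 hatchlings surviving to independence).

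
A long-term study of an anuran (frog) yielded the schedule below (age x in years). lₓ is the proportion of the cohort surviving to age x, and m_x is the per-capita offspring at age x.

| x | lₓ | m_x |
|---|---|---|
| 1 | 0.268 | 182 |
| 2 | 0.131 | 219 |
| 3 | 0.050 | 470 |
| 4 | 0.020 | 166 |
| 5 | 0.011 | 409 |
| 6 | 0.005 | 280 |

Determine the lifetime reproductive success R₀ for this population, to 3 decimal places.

110.184

R₀ = Σ lₓ m_x:
  age 1: 0.268 × 182 = 48.7760
  age 2: 0.131 × 219 = 28.6890
  age 3: 0.050 × 470 = 23.5000
  age 4: 0.020 × 166 = 3.3200
  age 5: 0.011 × 409 = 4.4990
  age 6: 0.005 × 280 = 1.4000
R₀ = 48.7760 + 28.6890 + 23.5000 + 3.3200 + 4.4990 + 1.4000 = 110.1840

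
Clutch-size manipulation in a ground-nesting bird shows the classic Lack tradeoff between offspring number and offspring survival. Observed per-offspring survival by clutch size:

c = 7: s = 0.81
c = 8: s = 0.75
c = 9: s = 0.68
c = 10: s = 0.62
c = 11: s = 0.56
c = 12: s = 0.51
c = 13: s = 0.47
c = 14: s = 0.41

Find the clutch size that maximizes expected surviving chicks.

10

Expected surviving chicks = c × s(c):
  c=7: 7 × 0.81 = 5.670
  c=8: 8 × 0.75 = 6.000
  c=9: 9 × 0.68 = 6.120
  c=10: 10 × 0.62 = 6.200
  c=11: 11 × 0.56 = 6.160
  c=12: 12 × 0.51 = 6.120
  c=13: 13 × 0.47 = 6.110
  c=14: 14 × 0.41 = 5.740
Maximum at c = 10 (6.200 surviving chicks).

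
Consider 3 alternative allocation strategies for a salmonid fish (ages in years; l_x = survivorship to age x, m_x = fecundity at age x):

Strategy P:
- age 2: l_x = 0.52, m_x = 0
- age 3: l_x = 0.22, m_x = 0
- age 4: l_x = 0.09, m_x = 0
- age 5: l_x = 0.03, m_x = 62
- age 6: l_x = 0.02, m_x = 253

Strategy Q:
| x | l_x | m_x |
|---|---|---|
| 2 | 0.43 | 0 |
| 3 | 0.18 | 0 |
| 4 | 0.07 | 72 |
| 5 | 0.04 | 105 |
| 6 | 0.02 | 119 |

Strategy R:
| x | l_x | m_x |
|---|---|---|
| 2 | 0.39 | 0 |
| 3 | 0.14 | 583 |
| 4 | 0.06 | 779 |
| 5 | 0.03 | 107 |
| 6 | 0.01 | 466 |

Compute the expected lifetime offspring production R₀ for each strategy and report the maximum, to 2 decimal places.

Strategy P: R₀ = 0.52×0 + 0.22×0 + 0.09×0 + 0.03×62 + 0.02×253 = 6.9200
Strategy Q: R₀ = 0.43×0 + 0.18×0 + 0.07×72 + 0.04×105 + 0.02×119 = 11.6200
Strategy R: R₀ = 0.39×0 + 0.14×583 + 0.06×779 + 0.03×107 + 0.01×466 = 136.2300
Highest R₀: strategy R with 136.2300.

136.23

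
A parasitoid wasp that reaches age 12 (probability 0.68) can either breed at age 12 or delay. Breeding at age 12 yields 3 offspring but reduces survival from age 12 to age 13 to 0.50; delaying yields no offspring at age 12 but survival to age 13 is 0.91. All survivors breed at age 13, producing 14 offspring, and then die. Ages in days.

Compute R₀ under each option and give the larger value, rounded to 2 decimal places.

8.66

breed at age 12: R₀ = 0.68 × (3 + 0.50 × 14) = 0.68 × 10.0000 = 6.8000
delay to age 13: R₀ = 0.68 × (0.91 × 14) = 0.68 × 12.7400 = 8.6632
Higher: delay to age 13 (8.6632).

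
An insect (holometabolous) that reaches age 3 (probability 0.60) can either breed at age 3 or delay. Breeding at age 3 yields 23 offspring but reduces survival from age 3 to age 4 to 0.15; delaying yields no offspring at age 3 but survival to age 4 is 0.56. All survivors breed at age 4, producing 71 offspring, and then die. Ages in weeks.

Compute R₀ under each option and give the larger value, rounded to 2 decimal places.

23.86

breed at age 3: R₀ = 0.60 × (23 + 0.15 × 71) = 0.60 × 33.6500 = 20.1900
delay to age 4: R₀ = 0.60 × (0.56 × 71) = 0.60 × 39.7600 = 23.8560
Higher: delay to age 4 (23.8560).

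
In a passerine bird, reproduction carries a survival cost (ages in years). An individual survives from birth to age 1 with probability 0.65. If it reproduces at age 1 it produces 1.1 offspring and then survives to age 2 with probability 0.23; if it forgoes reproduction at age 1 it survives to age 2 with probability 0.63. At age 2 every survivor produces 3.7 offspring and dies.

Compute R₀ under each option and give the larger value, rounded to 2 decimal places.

1.52

breed at age 1: R₀ = 0.65 × (1.1 + 0.23 × 3.7) = 0.65 × 1.9510 = 1.2682
delay to age 2: R₀ = 0.65 × (0.63 × 3.7) = 0.65 × 2.3310 = 1.5151
Higher: delay to age 2 (1.5151).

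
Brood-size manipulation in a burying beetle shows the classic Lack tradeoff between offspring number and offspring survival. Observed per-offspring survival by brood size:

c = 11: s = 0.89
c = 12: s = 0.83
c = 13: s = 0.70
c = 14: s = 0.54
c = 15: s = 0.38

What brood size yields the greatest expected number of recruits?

Expected recruits = c × s(c):
  c=11: 11 × 0.89 = 9.790
  c=12: 12 × 0.83 = 9.960
  c=13: 13 × 0.70 = 9.100
  c=14: 14 × 0.54 = 7.560
  c=15: 15 × 0.38 = 5.700
Maximum at c = 12 (9.960 recruits).

12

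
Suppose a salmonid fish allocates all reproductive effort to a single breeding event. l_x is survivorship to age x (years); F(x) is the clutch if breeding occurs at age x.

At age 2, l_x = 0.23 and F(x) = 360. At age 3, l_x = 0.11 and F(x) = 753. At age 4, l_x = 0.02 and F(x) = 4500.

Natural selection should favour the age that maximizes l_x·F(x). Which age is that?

Expected offspring if breeding at age x = l_x × F(x):
  age 2: 0.23 × 360 = 82.800
  age 3: 0.11 × 753 = 82.830
  age 4: 0.02 × 4500 = 90.000
Maximum at age 4 (90.000).

4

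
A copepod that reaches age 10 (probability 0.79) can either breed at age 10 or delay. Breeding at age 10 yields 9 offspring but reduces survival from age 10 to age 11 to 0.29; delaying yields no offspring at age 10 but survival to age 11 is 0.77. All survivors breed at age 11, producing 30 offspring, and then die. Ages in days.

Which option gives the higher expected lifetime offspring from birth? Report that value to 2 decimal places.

18.25

breed at age 10: R₀ = 0.79 × (9 + 0.29 × 30) = 0.79 × 17.7000 = 13.9830
delay to age 11: R₀ = 0.79 × (0.77 × 30) = 0.79 × 23.1000 = 18.2490
Higher: delay to age 11 (18.2490).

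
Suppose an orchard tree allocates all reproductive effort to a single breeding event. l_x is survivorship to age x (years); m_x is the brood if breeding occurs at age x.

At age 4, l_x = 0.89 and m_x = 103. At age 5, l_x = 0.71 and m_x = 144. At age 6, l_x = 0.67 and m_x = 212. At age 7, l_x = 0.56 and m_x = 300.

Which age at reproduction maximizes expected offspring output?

7

Expected offspring if breeding at age x = l_x × m_x:
  age 4: 0.89 × 103 = 91.670
  age 5: 0.71 × 144 = 102.240
  age 6: 0.67 × 212 = 142.040
  age 7: 0.56 × 300 = 168.000
Maximum at age 7 (168.000).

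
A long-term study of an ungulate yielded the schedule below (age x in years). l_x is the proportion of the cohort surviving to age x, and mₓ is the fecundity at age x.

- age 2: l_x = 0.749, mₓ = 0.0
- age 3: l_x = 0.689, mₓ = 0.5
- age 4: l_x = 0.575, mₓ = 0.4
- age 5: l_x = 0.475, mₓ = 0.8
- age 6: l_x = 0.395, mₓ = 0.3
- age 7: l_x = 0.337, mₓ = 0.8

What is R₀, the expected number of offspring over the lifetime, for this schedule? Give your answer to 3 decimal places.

R₀ = Σ l_x mₓ:
  age 2: 0.749 × 0.0 = 0.0000
  age 3: 0.689 × 0.5 = 0.3445
  age 4: 0.575 × 0.4 = 0.2300
  age 5: 0.475 × 0.8 = 0.3800
  age 6: 0.395 × 0.3 = 0.1185
  age 7: 0.337 × 0.8 = 0.2696
R₀ = 0.0000 + 0.3445 + 0.2300 + 0.3800 + 0.1185 + 0.2696 = 1.3426

1.343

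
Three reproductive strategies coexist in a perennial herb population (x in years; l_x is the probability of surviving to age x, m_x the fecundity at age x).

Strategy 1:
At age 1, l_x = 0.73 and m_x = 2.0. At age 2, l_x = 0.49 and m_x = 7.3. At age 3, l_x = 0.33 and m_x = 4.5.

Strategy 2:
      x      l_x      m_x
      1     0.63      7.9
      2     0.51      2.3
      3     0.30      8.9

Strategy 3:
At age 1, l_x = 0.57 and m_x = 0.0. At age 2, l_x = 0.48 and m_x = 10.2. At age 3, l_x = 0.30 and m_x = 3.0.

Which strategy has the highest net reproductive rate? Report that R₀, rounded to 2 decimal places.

8.82

Strategy 1: R₀ = 0.73×2.0 + 0.49×7.3 + 0.33×4.5 = 6.5220
Strategy 2: R₀ = 0.63×7.9 + 0.51×2.3 + 0.30×8.9 = 8.8200
Strategy 3: R₀ = 0.57×0.0 + 0.48×10.2 + 0.30×3.0 = 5.7960
Highest R₀: strategy 2 with 8.8200.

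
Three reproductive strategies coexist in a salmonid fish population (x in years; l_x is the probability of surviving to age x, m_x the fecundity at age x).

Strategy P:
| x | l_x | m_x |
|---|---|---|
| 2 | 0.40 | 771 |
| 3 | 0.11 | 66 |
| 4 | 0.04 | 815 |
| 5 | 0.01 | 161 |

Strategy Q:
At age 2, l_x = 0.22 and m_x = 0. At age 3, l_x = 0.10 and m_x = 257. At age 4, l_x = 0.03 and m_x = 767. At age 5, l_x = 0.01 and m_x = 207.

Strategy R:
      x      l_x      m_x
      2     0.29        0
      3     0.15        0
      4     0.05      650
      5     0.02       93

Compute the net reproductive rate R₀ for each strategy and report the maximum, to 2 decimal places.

349.87

Strategy P: R₀ = 0.40×771 + 0.11×66 + 0.04×815 + 0.01×161 = 349.8700
Strategy Q: R₀ = 0.22×0 + 0.10×257 + 0.03×767 + 0.01×207 = 50.7800
Strategy R: R₀ = 0.29×0 + 0.15×0 + 0.05×650 + 0.02×93 = 34.3600
Highest R₀: strategy P with 349.8700.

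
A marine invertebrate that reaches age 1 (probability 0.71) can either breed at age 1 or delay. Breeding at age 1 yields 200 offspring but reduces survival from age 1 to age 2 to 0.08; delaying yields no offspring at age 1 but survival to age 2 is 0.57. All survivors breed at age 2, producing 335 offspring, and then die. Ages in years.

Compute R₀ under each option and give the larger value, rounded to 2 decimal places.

breed at age 1: R₀ = 0.71 × (200 + 0.08 × 335) = 0.71 × 226.8000 = 161.0280
delay to age 2: R₀ = 0.71 × (0.57 × 335) = 0.71 × 190.9500 = 135.5745
Higher: breed at age 1 (161.0280).

161.03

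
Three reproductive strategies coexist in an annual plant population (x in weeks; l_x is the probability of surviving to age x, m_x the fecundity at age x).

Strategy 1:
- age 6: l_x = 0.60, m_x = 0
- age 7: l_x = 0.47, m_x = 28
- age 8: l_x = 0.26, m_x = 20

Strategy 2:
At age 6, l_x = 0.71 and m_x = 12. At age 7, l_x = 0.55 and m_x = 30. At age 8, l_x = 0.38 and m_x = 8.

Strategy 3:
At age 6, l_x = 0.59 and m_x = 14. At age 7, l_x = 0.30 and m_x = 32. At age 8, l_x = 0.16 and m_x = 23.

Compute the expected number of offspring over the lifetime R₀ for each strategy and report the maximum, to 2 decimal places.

28.06

Strategy 1: R₀ = 0.60×0 + 0.47×28 + 0.26×20 = 18.3600
Strategy 2: R₀ = 0.71×12 + 0.55×30 + 0.38×8 = 28.0600
Strategy 3: R₀ = 0.59×14 + 0.30×32 + 0.16×23 = 21.5400
Highest R₀: strategy 2 with 28.0600.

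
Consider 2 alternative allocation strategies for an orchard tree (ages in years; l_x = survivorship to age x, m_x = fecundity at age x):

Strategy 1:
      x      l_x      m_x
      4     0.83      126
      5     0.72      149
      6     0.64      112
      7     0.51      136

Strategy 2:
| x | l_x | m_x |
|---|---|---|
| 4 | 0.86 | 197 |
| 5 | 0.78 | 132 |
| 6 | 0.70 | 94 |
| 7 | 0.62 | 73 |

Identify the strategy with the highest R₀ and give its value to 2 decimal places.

Strategy 1: R₀ = 0.83×126 + 0.72×149 + 0.64×112 + 0.51×136 = 352.9000
Strategy 2: R₀ = 0.86×197 + 0.78×132 + 0.70×94 + 0.62×73 = 383.4400
Highest R₀: strategy 2 with 383.4400.

383.44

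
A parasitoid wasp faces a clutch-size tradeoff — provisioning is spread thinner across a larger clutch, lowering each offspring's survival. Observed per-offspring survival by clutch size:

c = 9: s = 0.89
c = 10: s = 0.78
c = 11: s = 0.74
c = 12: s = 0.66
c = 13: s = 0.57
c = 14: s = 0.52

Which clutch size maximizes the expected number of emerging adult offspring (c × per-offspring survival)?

11

Expected emerging adult offspring = c × s(c):
  c=9: 9 × 0.89 = 8.010
  c=10: 10 × 0.78 = 7.800
  c=11: 11 × 0.74 = 8.140
  c=12: 12 × 0.66 = 7.920
  c=13: 13 × 0.57 = 7.410
  c=14: 14 × 0.52 = 7.280
Maximum at c = 11 (8.140 emerging adult offspring).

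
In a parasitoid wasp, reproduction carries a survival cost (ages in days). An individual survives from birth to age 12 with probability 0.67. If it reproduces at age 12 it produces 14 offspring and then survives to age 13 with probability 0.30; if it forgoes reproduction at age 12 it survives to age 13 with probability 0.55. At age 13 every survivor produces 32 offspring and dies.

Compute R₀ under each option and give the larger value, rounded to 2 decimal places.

15.81

breed at age 12: R₀ = 0.67 × (14 + 0.30 × 32) = 0.67 × 23.6000 = 15.8120
delay to age 13: R₀ = 0.67 × (0.55 × 32) = 0.67 × 17.6000 = 11.7920
Higher: breed at age 12 (15.8120).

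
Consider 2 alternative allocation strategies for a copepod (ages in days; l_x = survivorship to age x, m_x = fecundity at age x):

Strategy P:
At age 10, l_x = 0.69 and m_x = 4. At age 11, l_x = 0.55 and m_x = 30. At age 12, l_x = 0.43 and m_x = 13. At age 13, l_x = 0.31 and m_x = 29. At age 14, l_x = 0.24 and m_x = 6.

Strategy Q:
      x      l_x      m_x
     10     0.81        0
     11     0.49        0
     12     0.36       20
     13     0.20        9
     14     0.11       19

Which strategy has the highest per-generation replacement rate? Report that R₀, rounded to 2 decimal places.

35.28

Strategy P: R₀ = 0.69×4 + 0.55×30 + 0.43×13 + 0.31×29 + 0.24×6 = 35.2800
Strategy Q: R₀ = 0.81×0 + 0.49×0 + 0.36×20 + 0.20×9 + 0.11×19 = 11.0900
Highest R₀: strategy P with 35.2800.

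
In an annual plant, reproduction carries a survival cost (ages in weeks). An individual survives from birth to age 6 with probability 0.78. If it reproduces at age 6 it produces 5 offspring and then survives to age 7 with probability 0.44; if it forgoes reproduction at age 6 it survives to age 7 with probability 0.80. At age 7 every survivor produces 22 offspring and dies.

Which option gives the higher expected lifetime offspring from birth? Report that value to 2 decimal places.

breed at age 6: R₀ = 0.78 × (5 + 0.44 × 22) = 0.78 × 14.6800 = 11.4504
delay to age 7: R₀ = 0.78 × (0.80 × 22) = 0.78 × 17.6000 = 13.7280
Higher: delay to age 7 (13.7280).

13.73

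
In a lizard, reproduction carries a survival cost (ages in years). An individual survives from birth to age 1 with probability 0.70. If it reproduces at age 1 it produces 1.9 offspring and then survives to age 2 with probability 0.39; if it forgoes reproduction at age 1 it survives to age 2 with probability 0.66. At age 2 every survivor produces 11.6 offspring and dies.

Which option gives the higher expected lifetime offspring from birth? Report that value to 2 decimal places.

breed at age 1: R₀ = 0.70 × (1.9 + 0.39 × 11.6) = 0.70 × 6.4240 = 4.4968
delay to age 2: R₀ = 0.70 × (0.66 × 11.6) = 0.70 × 7.6560 = 5.3592
Higher: delay to age 2 (5.3592).

5.36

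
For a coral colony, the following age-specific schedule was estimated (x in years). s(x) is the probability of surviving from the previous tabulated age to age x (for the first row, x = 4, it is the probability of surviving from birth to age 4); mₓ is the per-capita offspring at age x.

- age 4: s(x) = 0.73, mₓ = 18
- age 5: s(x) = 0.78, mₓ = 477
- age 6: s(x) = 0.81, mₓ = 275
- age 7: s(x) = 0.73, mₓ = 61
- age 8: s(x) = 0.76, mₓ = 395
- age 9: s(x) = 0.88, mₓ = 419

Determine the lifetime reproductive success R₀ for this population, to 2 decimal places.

Survivorship from birth: l_x = s_4·s_5·…·s_x.
  l_4 = 0.73000
  l_5 = 0.56940
  l_6 = 0.46121
  l_7 = 0.33669
  l_8 = 0.25588
  l_9 = 0.22518
R₀ = Σ l_x mₓ:
  age 4: 0.73000 × 18 = 13.1400
  age 5: 0.56940 × 477 = 271.6038
  age 6: 0.46121 × 275 = 126.8328
  age 7: 0.33669 × 61 = 20.5381
  age 8: 0.25588 × 395 = 101.0726
  age 9: 0.22518 × 419 = 94.3504
R₀ = 13.1400 + 271.6038 + 126.8328 + 20.5381 + 101.0726 + 94.3504 = 627.5377

627.54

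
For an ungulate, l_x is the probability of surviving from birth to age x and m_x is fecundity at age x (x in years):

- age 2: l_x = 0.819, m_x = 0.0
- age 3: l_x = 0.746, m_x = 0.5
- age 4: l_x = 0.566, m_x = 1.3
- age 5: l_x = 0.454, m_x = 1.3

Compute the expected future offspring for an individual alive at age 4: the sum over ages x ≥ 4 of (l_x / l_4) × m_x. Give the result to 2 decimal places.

2.34

l_4 = 0.566. Conditional survival from age 4 to x is l_x / l_4.
  x=4: (0.566/0.566) × 1.3 = 1.3000
  x=5: (0.454/0.566) × 1.3 = 1.0428
Sum = 1.3000 + 1.0428 = 2.3428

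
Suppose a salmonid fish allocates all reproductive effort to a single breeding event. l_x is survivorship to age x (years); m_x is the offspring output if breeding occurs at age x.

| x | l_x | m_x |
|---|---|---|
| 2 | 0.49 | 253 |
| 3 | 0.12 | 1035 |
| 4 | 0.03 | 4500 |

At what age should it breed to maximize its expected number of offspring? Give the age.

4

Expected offspring if breeding at age x = l_x × m_x:
  age 2: 0.49 × 253 = 123.970
  age 3: 0.12 × 1035 = 124.200
  age 4: 0.03 × 4500 = 135.000
Maximum at age 4 (135.000).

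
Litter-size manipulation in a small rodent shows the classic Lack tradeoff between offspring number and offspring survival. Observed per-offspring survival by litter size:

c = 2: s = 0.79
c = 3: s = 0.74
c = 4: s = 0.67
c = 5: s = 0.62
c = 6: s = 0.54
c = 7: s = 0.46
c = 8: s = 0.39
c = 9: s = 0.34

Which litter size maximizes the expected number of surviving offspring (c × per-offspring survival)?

6

Expected surviving offspring = c × s(c):
  c=2: 2 × 0.79 = 1.580
  c=3: 3 × 0.74 = 2.220
  c=4: 4 × 0.67 = 2.680
  c=5: 5 × 0.62 = 3.100
  c=6: 6 × 0.54 = 3.240
  c=7: 7 × 0.46 = 3.220
  c=8: 8 × 0.39 = 3.120
  c=9: 9 × 0.34 = 3.060
Maximum at c = 6 (3.240 surviving offspring).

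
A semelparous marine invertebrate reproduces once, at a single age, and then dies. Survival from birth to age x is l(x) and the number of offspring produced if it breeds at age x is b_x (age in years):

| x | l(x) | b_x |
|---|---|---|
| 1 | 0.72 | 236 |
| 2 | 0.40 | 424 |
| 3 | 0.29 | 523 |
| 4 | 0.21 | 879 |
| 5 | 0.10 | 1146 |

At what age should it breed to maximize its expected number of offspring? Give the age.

4

Expected offspring if breeding at age x = l(x) × b_x:
  age 1: 0.72 × 236 = 169.920
  age 2: 0.40 × 424 = 169.600
  age 3: 0.29 × 523 = 151.670
  age 4: 0.21 × 879 = 184.590
  age 5: 0.10 × 1146 = 114.600
Maximum at age 4 (184.590).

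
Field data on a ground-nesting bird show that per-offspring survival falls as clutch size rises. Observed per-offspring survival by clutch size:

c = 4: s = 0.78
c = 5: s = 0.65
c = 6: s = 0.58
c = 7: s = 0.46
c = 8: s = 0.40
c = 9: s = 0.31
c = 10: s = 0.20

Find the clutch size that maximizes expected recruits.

6

Expected recruits = c × s(c):
  c=4: 4 × 0.78 = 3.120
  c=5: 5 × 0.65 = 3.250
  c=6: 6 × 0.58 = 3.480
  c=7: 7 × 0.46 = 3.220
  c=8: 8 × 0.40 = 3.200
  c=9: 9 × 0.31 = 2.790
  c=10: 10 × 0.20 = 2.000
Maximum at c = 6 (3.480 recruits).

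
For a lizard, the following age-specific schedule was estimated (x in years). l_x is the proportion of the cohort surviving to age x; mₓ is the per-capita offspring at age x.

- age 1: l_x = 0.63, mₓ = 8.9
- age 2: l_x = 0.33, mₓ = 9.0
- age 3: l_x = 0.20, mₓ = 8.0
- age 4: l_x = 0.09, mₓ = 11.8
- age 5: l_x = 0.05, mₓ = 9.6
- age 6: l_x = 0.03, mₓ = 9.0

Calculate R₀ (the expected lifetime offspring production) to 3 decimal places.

R₀ = Σ l_x mₓ:
  age 1: 0.63 × 8.9 = 5.6070
  age 2: 0.33 × 9.0 = 2.9700
  age 3: 0.20 × 8.0 = 1.6000
  age 4: 0.09 × 11.8 = 1.0620
  age 5: 0.05 × 9.6 = 0.4800
  age 6: 0.03 × 9.0 = 0.2700
R₀ = 5.6070 + 2.9700 + 1.6000 + 1.0620 + 0.4800 + 0.2700 = 11.9890

11.989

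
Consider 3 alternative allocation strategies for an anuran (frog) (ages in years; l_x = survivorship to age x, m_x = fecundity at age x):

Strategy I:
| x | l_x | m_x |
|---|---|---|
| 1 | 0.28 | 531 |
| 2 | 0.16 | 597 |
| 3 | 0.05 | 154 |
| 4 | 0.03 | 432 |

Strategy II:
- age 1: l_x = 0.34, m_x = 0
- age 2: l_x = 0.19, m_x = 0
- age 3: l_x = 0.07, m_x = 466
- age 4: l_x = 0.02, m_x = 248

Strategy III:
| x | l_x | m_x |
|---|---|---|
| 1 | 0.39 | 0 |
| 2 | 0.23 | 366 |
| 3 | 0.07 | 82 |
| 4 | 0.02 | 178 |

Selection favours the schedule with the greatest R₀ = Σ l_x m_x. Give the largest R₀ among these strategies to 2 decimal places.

Strategy I: R₀ = 0.28×531 + 0.16×597 + 0.05×154 + 0.03×432 = 264.8600
Strategy II: R₀ = 0.34×0 + 0.19×0 + 0.07×466 + 0.02×248 = 37.5800
Strategy III: R₀ = 0.39×0 + 0.23×366 + 0.07×82 + 0.02×178 = 93.4800
Highest R₀: strategy I with 264.8600.

264.86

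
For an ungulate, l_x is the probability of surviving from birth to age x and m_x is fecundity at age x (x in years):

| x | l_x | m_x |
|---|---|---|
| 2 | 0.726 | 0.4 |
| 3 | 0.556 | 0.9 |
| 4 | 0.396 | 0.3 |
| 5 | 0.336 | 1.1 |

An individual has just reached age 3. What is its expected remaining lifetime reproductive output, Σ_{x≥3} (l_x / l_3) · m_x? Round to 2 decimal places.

1.78

l_3 = 0.556. Conditional survival from age 3 to x is l_x / l_3.
  x=3: (0.556/0.556) × 0.9 = 0.9000
  x=4: (0.396/0.556) × 0.3 = 0.2137
  x=5: (0.336/0.556) × 1.1 = 0.6647
Sum = 0.9000 + 0.2137 + 0.6647 = 1.7784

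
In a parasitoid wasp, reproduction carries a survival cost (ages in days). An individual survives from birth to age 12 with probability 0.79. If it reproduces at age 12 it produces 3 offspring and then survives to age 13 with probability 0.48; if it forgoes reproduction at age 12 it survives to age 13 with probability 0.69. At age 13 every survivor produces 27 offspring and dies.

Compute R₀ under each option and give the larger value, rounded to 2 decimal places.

14.72

breed at age 12: R₀ = 0.79 × (3 + 0.48 × 27) = 0.79 × 15.9600 = 12.6084
delay to age 13: R₀ = 0.79 × (0.69 × 27) = 0.79 × 18.6300 = 14.7177
Higher: delay to age 13 (14.7177).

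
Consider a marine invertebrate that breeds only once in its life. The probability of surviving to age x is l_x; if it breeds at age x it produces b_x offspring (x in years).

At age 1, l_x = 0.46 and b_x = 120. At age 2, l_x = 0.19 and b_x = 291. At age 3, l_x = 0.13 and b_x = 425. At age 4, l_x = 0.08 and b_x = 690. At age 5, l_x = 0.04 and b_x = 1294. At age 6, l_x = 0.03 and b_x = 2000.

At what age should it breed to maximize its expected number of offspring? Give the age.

6

Expected offspring if breeding at age x = l_x × b_x:
  age 1: 0.46 × 120 = 55.200
  age 2: 0.19 × 291 = 55.290
  age 3: 0.13 × 425 = 55.250
  age 4: 0.08 × 690 = 55.200
  age 5: 0.04 × 1294 = 51.760
  age 6: 0.03 × 2000 = 60.000
Maximum at age 6 (60.000).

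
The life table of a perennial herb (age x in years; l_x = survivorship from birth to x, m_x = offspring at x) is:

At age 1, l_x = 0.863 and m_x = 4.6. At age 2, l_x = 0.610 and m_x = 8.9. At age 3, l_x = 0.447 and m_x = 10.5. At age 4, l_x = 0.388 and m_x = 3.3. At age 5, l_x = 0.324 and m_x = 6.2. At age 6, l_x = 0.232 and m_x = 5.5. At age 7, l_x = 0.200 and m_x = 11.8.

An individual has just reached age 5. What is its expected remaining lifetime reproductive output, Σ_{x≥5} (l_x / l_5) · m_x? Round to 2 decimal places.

17.42

l_5 = 0.324. Conditional survival from age 5 to x is l_x / l_5.
  x=5: (0.324/0.324) × 6.2 = 6.2000
  x=6: (0.232/0.324) × 5.5 = 3.9383
  x=7: (0.200/0.324) × 11.8 = 7.2840
Sum = 6.2000 + 3.9383 + 7.2840 = 17.4222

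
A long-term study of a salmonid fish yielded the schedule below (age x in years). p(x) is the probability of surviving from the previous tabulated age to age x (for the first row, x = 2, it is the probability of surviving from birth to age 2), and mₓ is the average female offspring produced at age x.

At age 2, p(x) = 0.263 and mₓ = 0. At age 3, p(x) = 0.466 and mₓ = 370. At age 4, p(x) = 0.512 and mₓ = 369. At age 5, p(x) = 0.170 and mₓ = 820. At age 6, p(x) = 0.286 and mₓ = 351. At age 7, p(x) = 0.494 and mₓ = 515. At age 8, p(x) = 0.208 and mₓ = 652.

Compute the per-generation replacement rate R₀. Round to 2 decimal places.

Survivorship from birth: l_x = p_2·p_3·…·p_x.
  l_2 = 0.26300
  l_3 = 0.12256
  l_4 = 0.06275
  l_5 = 0.01067
  l_6 = 0.00305
  l_7 = 0.00151
  l_8 = 0.00031
R₀ = Σ l_x mₓ:
  age 2: 0.26300 × 0 = 0.0000
  age 3: 0.12256 × 370 = 45.3472
  age 4: 0.06275 × 369 = 23.1547
  age 5: 0.01067 × 820 = 8.7494
  age 6: 0.00305 × 351 = 1.0706
  age 7: 0.00151 × 515 = 0.7777
  age 8: 0.00031 × 652 = 0.2021
R₀ = 0.0000 + 45.3472 + 23.1547 + 8.7494 + 1.0706 + 0.7777 + 0.2021 = 79.3017

79.30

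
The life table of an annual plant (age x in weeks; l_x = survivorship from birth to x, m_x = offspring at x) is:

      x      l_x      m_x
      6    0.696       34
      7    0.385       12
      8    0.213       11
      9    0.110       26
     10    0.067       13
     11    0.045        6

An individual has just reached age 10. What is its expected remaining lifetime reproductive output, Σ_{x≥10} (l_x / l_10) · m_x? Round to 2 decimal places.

17.03

l_10 = 0.067. Conditional survival from age 10 to x is l_x / l_10.
  x=10: (0.067/0.067) × 13 = 13.0000
  x=11: (0.045/0.067) × 6 = 4.0299
Sum = 13.0000 + 4.0299 = 17.0299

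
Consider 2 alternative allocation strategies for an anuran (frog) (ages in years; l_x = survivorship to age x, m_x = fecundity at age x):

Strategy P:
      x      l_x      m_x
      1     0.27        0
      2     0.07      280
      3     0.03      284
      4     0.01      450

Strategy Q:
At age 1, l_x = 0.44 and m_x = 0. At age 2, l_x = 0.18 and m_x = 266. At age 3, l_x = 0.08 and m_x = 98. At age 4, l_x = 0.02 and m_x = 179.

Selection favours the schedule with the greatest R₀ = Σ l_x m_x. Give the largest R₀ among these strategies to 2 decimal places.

59.30

Strategy P: R₀ = 0.27×0 + 0.07×280 + 0.03×284 + 0.01×450 = 32.6200
Strategy Q: R₀ = 0.44×0 + 0.18×266 + 0.08×98 + 0.02×179 = 59.3000
Highest R₀: strategy Q with 59.3000.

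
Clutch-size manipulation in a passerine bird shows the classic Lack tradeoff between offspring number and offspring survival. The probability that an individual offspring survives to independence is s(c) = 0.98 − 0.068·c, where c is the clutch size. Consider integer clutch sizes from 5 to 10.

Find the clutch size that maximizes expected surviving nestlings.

Expected surviving nestlings = c × s(c):
  c=5: 5 × 0.640 = 3.200
  c=6: 6 × 0.572 = 3.432
  c=7: 7 × 0.504 = 3.528
  c=8: 8 × 0.436 = 3.488
  c=9: 9 × 0.368 = 3.312
  c=10: 10 × 0.300 = 3.000
Maximum at c = 7 (3.528 surviving nestlings).

7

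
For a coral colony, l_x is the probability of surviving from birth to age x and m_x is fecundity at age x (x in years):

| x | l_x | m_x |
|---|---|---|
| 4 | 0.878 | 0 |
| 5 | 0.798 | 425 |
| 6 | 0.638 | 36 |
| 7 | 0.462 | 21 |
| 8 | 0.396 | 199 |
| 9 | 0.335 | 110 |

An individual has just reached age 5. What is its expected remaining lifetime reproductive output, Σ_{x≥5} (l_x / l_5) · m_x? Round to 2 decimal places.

l_5 = 0.798. Conditional survival from age 5 to x is l_x / l_5.
  x=5: (0.798/0.798) × 425 = 425.0000
  x=6: (0.638/0.798) × 36 = 28.7820
  x=7: (0.462/0.798) × 21 = 12.1579
  x=8: (0.396/0.798) × 199 = 98.7519
  x=9: (0.335/0.798) × 110 = 46.1779
Sum = 425.0000 + 28.7820 + 12.1579 + 98.7519 + 46.1779 = 610.8697

610.87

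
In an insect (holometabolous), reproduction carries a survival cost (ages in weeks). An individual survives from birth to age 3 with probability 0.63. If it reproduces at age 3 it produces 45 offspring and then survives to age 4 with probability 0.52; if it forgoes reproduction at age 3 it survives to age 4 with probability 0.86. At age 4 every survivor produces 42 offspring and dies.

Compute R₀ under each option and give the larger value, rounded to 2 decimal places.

breed at age 3: R₀ = 0.63 × (45 + 0.52 × 42) = 0.63 × 66.8400 = 42.1092
delay to age 4: R₀ = 0.63 × (0.86 × 42) = 0.63 × 36.1200 = 22.7556
Higher: breed at age 3 (42.1092).

42.11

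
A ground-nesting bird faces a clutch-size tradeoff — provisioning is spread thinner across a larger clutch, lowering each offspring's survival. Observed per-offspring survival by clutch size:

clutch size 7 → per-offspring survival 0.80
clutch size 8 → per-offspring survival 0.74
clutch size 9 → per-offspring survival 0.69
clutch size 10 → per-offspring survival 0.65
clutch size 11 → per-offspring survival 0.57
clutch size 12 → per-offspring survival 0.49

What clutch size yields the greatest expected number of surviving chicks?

10

Expected surviving chicks = c × s(c):
  c=7: 7 × 0.80 = 5.600
  c=8: 8 × 0.74 = 5.920
  c=9: 9 × 0.69 = 6.210
  c=10: 10 × 0.65 = 6.500
  c=11: 11 × 0.57 = 6.270
  c=12: 12 × 0.49 = 5.880
Maximum at c = 10 (6.500 surviving chicks).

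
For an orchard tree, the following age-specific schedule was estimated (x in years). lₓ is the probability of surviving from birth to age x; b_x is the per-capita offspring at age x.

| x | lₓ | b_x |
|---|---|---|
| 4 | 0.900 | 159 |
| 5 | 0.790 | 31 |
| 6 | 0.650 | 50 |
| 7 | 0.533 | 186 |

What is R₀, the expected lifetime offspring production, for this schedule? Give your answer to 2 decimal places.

R₀ = Σ lₓ b_x:
  age 4: 0.900 × 159 = 143.1000
  age 5: 0.790 × 31 = 24.4900
  age 6: 0.650 × 50 = 32.5000
  age 7: 0.533 × 186 = 99.1380
R₀ = 143.1000 + 24.4900 + 32.5000 + 99.1380 = 299.2280

299.23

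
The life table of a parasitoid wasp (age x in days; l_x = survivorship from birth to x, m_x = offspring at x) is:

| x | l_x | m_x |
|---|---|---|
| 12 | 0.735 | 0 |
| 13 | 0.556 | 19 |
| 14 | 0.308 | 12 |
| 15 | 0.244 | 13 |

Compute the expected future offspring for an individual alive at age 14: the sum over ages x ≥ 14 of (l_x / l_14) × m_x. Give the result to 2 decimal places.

22.30

l_14 = 0.308. Conditional survival from age 14 to x is l_x / l_14.
  x=14: (0.308/0.308) × 12 = 12.0000
  x=15: (0.244/0.308) × 13 = 10.2987
Sum = 12.0000 + 10.2987 = 22.2987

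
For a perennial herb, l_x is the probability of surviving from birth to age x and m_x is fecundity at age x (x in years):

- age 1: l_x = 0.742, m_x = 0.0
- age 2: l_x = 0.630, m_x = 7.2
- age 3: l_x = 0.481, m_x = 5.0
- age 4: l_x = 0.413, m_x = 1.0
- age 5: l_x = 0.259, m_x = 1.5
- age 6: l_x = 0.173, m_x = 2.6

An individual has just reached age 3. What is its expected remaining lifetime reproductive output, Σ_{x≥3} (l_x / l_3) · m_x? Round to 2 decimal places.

l_3 = 0.481. Conditional survival from age 3 to x is l_x / l_3.
  x=3: (0.481/0.481) × 5.0 = 5.0000
  x=4: (0.413/0.481) × 1.0 = 0.8586
  x=5: (0.259/0.481) × 1.5 = 0.8077
  x=6: (0.173/0.481) × 2.6 = 0.9351
Sum = 5.0000 + 0.8586 + 0.8077 + 0.9351 = 7.6015

7.60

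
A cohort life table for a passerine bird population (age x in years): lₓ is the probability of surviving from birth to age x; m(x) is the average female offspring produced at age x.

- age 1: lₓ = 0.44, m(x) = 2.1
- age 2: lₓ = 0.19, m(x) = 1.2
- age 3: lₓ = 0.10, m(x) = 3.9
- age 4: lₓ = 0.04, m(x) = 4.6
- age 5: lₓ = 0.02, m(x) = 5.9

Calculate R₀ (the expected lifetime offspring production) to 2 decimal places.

1.84

R₀ = Σ lₓ m(x):
  age 1: 0.44 × 2.1 = 0.9240
  age 2: 0.19 × 1.2 = 0.2280
  age 3: 0.10 × 3.9 = 0.3900
  age 4: 0.04 × 4.6 = 0.1840
  age 5: 0.02 × 5.9 = 0.1180
R₀ = 0.9240 + 0.2280 + 0.3900 + 0.1840 + 0.1180 = 1.8440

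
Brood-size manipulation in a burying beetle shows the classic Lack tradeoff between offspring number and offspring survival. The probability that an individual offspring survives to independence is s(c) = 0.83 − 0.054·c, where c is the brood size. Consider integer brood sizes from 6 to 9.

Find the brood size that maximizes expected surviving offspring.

8

Expected surviving offspring = c × s(c):
  c=6: 6 × 0.506 = 3.036
  c=7: 7 × 0.452 = 3.164
  c=8: 8 × 0.398 = 3.184
  c=9: 9 × 0.344 = 3.096
Maximum at c = 8 (3.184 surviving offspring).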